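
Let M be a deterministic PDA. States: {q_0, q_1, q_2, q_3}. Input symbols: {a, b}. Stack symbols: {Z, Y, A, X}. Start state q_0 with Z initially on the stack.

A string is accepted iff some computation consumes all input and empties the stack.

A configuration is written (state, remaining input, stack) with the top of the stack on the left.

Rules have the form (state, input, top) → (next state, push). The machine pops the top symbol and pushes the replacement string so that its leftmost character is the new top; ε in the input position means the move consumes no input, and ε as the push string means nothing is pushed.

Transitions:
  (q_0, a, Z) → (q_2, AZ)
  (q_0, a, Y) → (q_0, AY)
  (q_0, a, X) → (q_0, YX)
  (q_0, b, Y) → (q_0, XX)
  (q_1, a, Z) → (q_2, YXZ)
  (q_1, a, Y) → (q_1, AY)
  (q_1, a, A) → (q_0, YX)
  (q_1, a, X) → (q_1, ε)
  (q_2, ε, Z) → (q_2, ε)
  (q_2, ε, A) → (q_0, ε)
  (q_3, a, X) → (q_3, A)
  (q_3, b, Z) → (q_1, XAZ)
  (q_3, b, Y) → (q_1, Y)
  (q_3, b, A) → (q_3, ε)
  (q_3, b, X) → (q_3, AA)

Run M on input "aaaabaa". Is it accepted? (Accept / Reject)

Reject

(q_0, aaaabaa, Z) ⊢ (q_2, aaabaa, AZ) ⊢ (q_0, aaabaa, Z) ⊢ (q_2, aabaa, AZ) ⊢ (q_0, aabaa, Z) ⊢ (q_2, abaa, AZ) ⊢ (q_0, abaa, Z) ⊢ (q_2, baa, AZ) ⊢ (q_0, baa, Z)
No transition applies at (q_0, baa, Z); input not fully consumed.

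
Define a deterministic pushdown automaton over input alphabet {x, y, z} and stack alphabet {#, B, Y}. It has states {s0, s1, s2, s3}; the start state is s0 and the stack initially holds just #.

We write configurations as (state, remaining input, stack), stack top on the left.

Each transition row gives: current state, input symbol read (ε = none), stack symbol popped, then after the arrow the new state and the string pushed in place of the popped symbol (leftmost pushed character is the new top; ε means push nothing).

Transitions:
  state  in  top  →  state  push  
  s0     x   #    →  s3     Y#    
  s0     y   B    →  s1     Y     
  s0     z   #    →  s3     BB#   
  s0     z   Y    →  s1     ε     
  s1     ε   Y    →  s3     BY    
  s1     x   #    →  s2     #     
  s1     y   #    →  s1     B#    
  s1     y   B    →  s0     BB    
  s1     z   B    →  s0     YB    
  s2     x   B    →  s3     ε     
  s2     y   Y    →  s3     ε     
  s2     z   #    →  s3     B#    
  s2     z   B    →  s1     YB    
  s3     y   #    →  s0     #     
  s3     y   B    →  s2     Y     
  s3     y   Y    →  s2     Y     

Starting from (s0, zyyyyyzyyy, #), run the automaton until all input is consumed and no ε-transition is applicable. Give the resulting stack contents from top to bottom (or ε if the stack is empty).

(s0, zyyyyyzyyy, #) ⊢ (s3, yyyyyzyyy, BB#) ⊢ (s2, yyyyzyyy, YB#) ⊢ (s3, yyyzyyy, B#) ⊢ (s2, yyzyyy, Y#) ⊢ (s3, yzyyy, #) ⊢ (s0, zyyy, #) ⊢ (s3, yyy, BB#) ⊢ (s2, yy, YB#) ⊢ (s3, y, B#) ⊢ (s2, ε, Y#)
All input consumed in state s2 with stack Y#.

Y#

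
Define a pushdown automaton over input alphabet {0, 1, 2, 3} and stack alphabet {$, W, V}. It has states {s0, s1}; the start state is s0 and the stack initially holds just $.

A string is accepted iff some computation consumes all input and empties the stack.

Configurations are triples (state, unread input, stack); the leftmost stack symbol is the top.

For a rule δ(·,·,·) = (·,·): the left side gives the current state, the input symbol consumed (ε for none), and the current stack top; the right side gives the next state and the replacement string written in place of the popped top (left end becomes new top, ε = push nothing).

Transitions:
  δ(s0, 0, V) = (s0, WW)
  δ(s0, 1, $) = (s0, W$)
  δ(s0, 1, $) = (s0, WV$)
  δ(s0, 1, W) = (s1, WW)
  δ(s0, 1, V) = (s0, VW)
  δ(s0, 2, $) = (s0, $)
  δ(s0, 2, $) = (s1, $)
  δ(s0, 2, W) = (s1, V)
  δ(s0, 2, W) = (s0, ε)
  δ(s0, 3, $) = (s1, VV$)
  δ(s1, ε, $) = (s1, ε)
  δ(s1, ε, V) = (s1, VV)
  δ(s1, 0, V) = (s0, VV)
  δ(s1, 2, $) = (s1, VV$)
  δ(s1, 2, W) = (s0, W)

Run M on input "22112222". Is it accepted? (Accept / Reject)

Accept

One accepting computation: (s0, 22112222, $) ⊢ (s0, 2112222, $) ⊢ (s0, 112222, $) ⊢ (s0, 12222, W$) ⊢ (s1, 2222, WW$) ⊢ (s0, 222, WW$) ⊢ (s0, 22, W$) ⊢ (s0, 2, $) ⊢ (s1, ε, $) ⊢ (s1, ε, ε)
All input consumed and the stack is empty.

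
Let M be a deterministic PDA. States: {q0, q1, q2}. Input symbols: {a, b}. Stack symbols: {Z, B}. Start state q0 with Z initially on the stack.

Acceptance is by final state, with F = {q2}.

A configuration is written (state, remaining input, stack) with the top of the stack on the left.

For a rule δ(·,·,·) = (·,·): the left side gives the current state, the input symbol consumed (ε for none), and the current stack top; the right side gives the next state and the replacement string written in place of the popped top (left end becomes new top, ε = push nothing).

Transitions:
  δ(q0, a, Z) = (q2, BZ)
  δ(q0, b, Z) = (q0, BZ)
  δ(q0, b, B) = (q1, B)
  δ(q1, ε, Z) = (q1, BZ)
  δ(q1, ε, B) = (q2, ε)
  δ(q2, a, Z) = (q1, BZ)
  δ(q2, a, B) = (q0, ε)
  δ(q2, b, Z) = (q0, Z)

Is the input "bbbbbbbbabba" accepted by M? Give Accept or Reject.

Reject

(q0, bbbbbbbbabba, Z)
  read b, top Z: go to q0, push BZ → (q0, bbbbbbbabba, BZ)
  read b, top B: go to q1, push B → (q1, bbbbbbabba, BZ)
  ε-move, top B: go to q2, push ε → (q2, bbbbbbabba, Z)
  read b, top Z: go to q0, push Z → (q0, bbbbbabba, Z)
  read b, top Z: go to q0, push BZ → (q0, bbbbabba, BZ)
  read b, top B: go to q1, push B → (q1, bbbabba, BZ)
  ε-move, top B: go to q2, push ε → (q2, bbbabba, Z)
  read b, top Z: go to q0, push Z → (q0, bbabba, Z)
  read b, top Z: go to q0, push BZ → (q0, babba, BZ)
  read b, top B: go to q1, push B → (q1, abba, BZ)
  ε-move, top B: go to q2, push ε → (q2, abba, Z)
  read a, top Z: go to q1, push BZ → (q1, bba, BZ)
  ε-move, top B: go to q2, push ε → (q2, bba, Z)
  read b, top Z: go to q0, push Z → (q0, ba, Z)
  read b, top Z: go to q0, push BZ → (q0, a, BZ)
No transition applies at (q0, a, BZ); input not fully consumed.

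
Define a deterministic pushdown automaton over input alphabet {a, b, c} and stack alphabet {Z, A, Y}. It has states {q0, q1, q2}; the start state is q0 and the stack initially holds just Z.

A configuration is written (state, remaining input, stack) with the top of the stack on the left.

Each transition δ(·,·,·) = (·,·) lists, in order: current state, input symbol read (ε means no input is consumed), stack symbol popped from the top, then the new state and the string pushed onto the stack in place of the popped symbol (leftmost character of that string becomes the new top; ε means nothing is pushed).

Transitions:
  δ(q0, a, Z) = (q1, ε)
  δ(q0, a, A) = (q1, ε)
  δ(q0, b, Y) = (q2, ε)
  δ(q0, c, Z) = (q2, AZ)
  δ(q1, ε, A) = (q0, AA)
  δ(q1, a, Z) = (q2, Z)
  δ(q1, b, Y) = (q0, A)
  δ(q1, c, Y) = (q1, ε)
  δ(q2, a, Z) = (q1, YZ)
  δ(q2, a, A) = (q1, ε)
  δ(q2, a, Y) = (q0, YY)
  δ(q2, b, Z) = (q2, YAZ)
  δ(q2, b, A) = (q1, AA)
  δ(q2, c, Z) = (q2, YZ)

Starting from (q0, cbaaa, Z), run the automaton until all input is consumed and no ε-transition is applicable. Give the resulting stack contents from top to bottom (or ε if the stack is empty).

AAAZ

(q0, cbaaa, Z)
  read c, top Z: go to q2, push AZ → (q2, baaa, AZ)
  read b, top A: go to q1, push AA → (q1, aaa, AAZ)
  ε-move, top A: go to q0, push AA → (q0, aaa, AAAZ)
  read a, top A: go to q1, push ε → (q1, aa, AAZ)
  ε-move, top A: go to q0, push AA → (q0, aa, AAAZ)
  read a, top A: go to q1, push ε → (q1, a, AAZ)
  ε-move, top A: go to q0, push AA → (q0, a, AAAZ)
  read a, top A: go to q1, push ε → (q1, ε, AAZ)
  ε-move, top A: go to q0, push AA → (q0, ε, AAAZ)
All input consumed in state q0 with stack AAAZ.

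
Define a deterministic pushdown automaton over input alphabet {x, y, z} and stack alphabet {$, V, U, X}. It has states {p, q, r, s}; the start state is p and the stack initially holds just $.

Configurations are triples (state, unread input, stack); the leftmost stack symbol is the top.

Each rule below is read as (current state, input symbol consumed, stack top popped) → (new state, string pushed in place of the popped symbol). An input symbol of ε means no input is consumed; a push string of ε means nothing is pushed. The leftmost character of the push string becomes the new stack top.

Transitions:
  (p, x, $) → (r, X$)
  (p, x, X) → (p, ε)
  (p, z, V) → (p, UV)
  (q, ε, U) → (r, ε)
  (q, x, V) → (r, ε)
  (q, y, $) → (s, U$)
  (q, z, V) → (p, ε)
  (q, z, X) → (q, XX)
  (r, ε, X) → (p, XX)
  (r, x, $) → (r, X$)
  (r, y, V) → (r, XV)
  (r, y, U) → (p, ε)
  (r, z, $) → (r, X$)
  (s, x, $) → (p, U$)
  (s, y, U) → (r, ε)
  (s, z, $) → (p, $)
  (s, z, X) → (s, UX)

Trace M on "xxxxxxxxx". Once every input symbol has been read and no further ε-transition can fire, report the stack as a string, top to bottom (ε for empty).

(p, xxxxxxxxx, $) ⊢ (r, xxxxxxxx, X$) ⊢ (p, xxxxxxxx, XX$) ⊢ (p, xxxxxxx, X$) ⊢ (p, xxxxxx, $) ⊢ (r, xxxxx, X$) ⊢ (p, xxxxx, XX$) ⊢ (p, xxxx, X$) ⊢ (p, xxx, $) ⊢ (r, xx, X$) ⊢ (p, xx, XX$) ⊢ (p, x, X$) ⊢ (p, ε, $)
All input consumed in state p with stack $.

$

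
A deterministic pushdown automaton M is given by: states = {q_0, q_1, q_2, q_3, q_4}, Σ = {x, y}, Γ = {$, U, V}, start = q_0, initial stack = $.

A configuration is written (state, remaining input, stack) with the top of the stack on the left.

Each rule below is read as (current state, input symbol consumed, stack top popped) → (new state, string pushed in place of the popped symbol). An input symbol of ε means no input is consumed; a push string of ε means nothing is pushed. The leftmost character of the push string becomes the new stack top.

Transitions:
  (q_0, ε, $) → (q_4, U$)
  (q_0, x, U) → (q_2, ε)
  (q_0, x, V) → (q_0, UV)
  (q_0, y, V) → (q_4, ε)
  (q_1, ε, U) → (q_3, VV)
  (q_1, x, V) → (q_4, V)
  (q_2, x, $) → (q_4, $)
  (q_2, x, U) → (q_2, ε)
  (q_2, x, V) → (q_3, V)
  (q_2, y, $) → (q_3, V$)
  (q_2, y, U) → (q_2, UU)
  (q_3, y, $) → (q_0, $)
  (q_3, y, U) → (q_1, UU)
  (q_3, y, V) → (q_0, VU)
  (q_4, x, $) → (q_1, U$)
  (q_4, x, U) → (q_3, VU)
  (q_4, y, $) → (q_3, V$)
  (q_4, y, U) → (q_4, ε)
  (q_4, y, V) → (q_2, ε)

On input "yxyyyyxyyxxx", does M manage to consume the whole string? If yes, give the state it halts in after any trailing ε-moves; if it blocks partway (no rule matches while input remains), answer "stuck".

(q_0, yxyyyyxyyxxx, $) ⊢ (q_4, yxyyyyxyyxxx, U$) ⊢ (q_4, xyyyyxyyxxx, $) ⊢ (q_1, yyyyxyyxxx, U$) ⊢ (q_3, yyyyxyyxxx, VV$) ⊢ (q_0, yyyxyyxxx, VUV$) ⊢ (q_4, yyxyyxxx, UV$) ⊢ (q_4, yxyyxxx, V$) ⊢ (q_2, xyyxxx, $) ⊢ (q_4, yyxxx, $) ⊢ (q_3, yxxx, V$) ⊢ (q_0, xxx, VU$) ⊢ (q_0, xx, UVU$) ⊢ (q_2, x, VU$) ⊢ (q_3, ε, VU$)
All input consumed; M is in state q_3.

q_3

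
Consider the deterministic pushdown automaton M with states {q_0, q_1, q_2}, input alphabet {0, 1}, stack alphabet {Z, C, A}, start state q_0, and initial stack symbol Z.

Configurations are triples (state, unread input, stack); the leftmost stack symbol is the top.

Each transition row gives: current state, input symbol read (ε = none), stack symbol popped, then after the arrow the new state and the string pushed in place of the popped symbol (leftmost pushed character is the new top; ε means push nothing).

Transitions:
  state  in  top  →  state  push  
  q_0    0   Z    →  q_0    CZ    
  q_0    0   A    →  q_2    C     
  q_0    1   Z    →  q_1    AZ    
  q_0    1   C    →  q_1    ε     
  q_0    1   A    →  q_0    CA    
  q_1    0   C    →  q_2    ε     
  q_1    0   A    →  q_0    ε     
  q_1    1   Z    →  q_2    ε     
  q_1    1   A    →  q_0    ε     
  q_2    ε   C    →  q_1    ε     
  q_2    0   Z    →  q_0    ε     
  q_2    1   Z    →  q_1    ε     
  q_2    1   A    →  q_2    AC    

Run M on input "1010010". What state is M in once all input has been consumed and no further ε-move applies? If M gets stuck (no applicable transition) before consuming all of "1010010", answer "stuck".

stuck

(q_0, 1010010, Z)
  read 1, top Z: go to q_1, push AZ → (q_1, 010010, AZ)
  read 0, top A: go to q_0, push ε → (q_0, 10010, Z)
  read 1, top Z: go to q_1, push AZ → (q_1, 0010, AZ)
  read 0, top A: go to q_0, push ε → (q_0, 010, Z)
  read 0, top Z: go to q_0, push CZ → (q_0, 10, CZ)
  read 1, top C: go to q_1, push ε → (q_1, 0, Z)
No transition for (q_1, 0, top Z); M blocks with input 0 remaining.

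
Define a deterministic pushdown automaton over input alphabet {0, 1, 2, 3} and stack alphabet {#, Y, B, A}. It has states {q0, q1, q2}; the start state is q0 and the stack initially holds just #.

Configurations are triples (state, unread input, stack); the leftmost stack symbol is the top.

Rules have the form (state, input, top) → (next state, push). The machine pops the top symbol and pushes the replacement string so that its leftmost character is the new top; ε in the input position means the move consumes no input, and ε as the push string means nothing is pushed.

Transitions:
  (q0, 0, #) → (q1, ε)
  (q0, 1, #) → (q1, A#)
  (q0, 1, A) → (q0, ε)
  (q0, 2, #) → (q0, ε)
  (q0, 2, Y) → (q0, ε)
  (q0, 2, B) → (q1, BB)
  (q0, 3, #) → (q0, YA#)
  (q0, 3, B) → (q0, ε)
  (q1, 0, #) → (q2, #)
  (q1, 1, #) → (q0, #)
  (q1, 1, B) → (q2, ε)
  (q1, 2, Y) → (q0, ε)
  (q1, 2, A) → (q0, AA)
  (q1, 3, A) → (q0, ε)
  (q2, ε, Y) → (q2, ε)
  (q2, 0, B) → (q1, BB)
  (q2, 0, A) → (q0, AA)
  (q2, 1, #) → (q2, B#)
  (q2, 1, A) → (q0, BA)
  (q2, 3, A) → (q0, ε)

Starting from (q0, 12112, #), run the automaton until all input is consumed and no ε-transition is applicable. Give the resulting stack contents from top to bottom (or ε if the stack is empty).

ε

(q0, 12112, #)
  read 1, top #: go to q1, push A# → (q1, 2112, A#)
  read 2, top A: go to q0, push AA → (q0, 112, AA#)
  read 1, top A: go to q0, push ε → (q0, 12, A#)
  read 1, top A: go to q0, push ε → (q0, 2, #)
  read 2, top #: go to q0, push ε → (q0, ε, ε)
All input consumed in state q0 with stack ε.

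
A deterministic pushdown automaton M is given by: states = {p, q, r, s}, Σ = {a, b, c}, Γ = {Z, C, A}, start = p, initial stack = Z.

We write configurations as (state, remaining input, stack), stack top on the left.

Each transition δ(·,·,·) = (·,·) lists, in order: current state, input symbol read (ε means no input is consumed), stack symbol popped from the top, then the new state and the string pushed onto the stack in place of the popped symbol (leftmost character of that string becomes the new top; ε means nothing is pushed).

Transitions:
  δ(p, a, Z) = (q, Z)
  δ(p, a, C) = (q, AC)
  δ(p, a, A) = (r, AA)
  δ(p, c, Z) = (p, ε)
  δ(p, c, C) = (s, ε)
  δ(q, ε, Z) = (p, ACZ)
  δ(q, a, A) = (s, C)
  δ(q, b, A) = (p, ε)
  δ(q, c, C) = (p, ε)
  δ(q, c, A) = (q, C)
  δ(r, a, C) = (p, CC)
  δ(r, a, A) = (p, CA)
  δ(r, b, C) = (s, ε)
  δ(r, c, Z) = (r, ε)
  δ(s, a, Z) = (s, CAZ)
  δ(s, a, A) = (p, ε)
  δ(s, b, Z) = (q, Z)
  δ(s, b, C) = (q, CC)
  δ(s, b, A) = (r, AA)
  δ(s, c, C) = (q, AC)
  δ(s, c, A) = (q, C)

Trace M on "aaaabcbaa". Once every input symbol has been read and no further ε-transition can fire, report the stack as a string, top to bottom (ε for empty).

(p, aaaabcbaa, Z) ⊢ (q, aaabcbaa, Z) ⊢ (p, aaabcbaa, ACZ) ⊢ (r, aabcbaa, AACZ) ⊢ (p, abcbaa, CAACZ) ⊢ (q, bcbaa, ACAACZ) ⊢ (p, cbaa, CAACZ) ⊢ (s, baa, AACZ) ⊢ (r, aa, AAACZ) ⊢ (p, a, CAAACZ) ⊢ (q, ε, ACAAACZ)
All input consumed in state q with stack ACAAACZ.

ACAAACZ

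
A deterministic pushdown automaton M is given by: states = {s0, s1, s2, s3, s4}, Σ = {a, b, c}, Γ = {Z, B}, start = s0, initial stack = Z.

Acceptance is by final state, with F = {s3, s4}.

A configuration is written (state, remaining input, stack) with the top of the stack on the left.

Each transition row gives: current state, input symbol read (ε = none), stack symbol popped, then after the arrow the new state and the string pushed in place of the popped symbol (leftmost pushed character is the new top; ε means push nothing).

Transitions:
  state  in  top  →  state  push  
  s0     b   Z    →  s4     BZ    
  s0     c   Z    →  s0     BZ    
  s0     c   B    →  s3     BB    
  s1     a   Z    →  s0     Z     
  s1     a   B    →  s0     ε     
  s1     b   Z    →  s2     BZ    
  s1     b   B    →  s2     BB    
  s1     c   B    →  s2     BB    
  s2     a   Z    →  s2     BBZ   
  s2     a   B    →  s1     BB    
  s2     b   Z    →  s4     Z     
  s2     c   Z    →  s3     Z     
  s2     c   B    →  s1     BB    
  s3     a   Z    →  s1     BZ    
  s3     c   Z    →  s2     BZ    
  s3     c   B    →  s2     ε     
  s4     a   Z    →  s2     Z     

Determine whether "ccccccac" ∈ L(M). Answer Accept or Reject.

(s0, ccccccac, Z) ⊢ (s0, cccccac, BZ) ⊢ (s3, ccccac, BBZ) ⊢ (s2, cccac, BZ) ⊢ (s1, ccac, BBZ) ⊢ (s2, cac, BBBZ) ⊢ (s1, ac, BBBBZ) ⊢ (s0, c, BBBZ) ⊢ (s3, ε, BBBBZ)
All input consumed; state s3 ∈ F.

Accept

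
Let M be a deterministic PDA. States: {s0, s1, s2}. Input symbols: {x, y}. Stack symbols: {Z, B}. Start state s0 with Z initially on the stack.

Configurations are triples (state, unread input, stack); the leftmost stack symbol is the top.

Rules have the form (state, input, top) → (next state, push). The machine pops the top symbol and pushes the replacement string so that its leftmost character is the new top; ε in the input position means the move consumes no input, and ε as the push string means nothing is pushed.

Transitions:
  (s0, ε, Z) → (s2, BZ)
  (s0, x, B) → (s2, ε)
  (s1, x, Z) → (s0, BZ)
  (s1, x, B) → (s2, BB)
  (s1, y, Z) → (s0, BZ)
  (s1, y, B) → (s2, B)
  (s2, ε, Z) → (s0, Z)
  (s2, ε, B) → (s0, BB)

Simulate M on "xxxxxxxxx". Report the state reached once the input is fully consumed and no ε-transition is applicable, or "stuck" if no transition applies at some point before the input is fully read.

(s0, xxxxxxxxx, Z)
  ε-move, top Z: go to s2, push BZ → (s2, xxxxxxxxx, BZ)
  ε-move, top B: go to s0, push BB → (s0, xxxxxxxxx, BBZ)
  read x, top B: go to s2, push ε → (s2, xxxxxxxx, BZ)
  ε-move, top B: go to s0, push BB → (s0, xxxxxxxx, BBZ)
  read x, top B: go to s2, push ε → (s2, xxxxxxx, BZ)
  ε-move, top B: go to s0, push BB → (s0, xxxxxxx, BBZ)
  read x, top B: go to s2, push ε → (s2, xxxxxx, BZ)
  ε-move, top B: go to s0, push BB → (s0, xxxxxx, BBZ)
  read x, top B: go to s2, push ε → (s2, xxxxx, BZ)
  ε-move, top B: go to s0, push BB → (s0, xxxxx, BBZ)
  read x, top B: go to s2, push ε → (s2, xxxx, BZ)
  ε-move, top B: go to s0, push BB → (s0, xxxx, BBZ)
  read x, top B: go to s2, push ε → (s2, xxx, BZ)
  ε-move, top B: go to s0, push BB → (s0, xxx, BBZ)
  read x, top B: go to s2, push ε → (s2, xx, BZ)
  ε-move, top B: go to s0, push BB → (s0, xx, BBZ)
  read x, top B: go to s2, push ε → (s2, x, BZ)
  ε-move, top B: go to s0, push BB → (s0, x, BBZ)
  read x, top B: go to s2, push ε → (s2, ε, BZ)
  ε-move, top B: go to s0, push BB → (s0, ε, BBZ)
All input consumed; M is in state s0.

s0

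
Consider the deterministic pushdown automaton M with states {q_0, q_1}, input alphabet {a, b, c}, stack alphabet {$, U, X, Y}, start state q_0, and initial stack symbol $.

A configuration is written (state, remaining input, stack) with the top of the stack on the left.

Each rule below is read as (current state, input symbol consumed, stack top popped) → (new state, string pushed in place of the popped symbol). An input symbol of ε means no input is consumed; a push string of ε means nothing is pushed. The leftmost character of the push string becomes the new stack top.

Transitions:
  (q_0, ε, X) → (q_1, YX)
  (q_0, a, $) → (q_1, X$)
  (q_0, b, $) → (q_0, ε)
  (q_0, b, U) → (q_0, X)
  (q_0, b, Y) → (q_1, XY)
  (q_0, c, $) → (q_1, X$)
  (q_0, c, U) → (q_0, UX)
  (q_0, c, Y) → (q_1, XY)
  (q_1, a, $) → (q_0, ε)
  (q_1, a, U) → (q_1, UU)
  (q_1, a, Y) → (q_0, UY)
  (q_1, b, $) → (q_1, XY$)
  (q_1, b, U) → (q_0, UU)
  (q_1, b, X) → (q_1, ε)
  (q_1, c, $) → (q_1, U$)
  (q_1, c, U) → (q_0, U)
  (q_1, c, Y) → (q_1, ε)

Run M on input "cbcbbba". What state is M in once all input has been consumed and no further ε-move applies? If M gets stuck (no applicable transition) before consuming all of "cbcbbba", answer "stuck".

(q_0, cbcbbba, $)
  read c, top $: go to q_1, push X$ → (q_1, bcbbba, X$)
  read b, top X: go to q_1, push ε → (q_1, cbbba, $)
  read c, top $: go to q_1, push U$ → (q_1, bbba, U$)
  read b, top U: go to q_0, push UU → (q_0, bba, UU$)
  read b, top U: go to q_0, push X → (q_0, ba, XU$)
  ε-move, top X: go to q_1, push YX → (q_1, ba, YXU$)
No transition for (q_1, b, top Y); M blocks with input ba remaining.

stuck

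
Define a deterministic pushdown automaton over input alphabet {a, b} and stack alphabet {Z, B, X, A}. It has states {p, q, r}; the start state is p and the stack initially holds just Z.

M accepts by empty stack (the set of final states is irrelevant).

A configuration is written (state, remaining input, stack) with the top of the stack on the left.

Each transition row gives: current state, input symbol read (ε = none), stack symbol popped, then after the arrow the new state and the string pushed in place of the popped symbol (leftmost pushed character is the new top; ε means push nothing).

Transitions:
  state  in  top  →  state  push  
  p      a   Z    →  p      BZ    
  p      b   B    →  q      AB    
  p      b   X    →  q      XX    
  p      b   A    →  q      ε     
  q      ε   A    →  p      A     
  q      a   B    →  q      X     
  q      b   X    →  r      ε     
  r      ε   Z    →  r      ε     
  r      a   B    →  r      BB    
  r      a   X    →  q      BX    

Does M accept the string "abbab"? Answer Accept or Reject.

(p, abbab, Z)
  read a, top Z: go to p, push BZ → (p, bbab, BZ)
  read b, top B: go to q, push AB → (q, bab, ABZ)
  ε-move, top A: go to p, push A → (p, bab, ABZ)
  read b, top A: go to q, push ε → (q, ab, BZ)
  read a, top B: go to q, push X → (q, b, XZ)
  read b, top X: go to r, push ε → (r, ε, Z)
  ε-move, top Z: go to r, push ε → (r, ε, ε)
All input consumed and the stack is empty.

Accept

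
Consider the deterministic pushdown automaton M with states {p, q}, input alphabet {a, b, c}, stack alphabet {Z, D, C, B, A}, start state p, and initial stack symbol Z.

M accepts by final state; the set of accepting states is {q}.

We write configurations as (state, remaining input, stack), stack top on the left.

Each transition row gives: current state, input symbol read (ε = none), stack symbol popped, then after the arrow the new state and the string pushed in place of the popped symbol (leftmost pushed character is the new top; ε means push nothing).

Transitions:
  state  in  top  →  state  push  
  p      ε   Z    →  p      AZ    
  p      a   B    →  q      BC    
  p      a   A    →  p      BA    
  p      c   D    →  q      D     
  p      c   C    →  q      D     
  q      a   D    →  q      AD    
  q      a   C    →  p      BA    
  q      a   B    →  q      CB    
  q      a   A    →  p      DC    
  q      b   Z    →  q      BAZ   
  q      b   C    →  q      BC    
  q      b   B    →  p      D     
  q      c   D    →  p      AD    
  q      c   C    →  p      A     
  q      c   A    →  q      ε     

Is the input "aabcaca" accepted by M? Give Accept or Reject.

(p, aabcaca, Z) ⊢ (p, aabcaca, AZ) ⊢ (p, abcaca, BAZ) ⊢ (q, bcaca, BCAZ) ⊢ (p, caca, DCAZ) ⊢ (q, aca, DCAZ) ⊢ (q, ca, ADCAZ) ⊢ (q, a, DCAZ) ⊢ (q, ε, ADCAZ)
All input consumed; state q ∈ F.

Accept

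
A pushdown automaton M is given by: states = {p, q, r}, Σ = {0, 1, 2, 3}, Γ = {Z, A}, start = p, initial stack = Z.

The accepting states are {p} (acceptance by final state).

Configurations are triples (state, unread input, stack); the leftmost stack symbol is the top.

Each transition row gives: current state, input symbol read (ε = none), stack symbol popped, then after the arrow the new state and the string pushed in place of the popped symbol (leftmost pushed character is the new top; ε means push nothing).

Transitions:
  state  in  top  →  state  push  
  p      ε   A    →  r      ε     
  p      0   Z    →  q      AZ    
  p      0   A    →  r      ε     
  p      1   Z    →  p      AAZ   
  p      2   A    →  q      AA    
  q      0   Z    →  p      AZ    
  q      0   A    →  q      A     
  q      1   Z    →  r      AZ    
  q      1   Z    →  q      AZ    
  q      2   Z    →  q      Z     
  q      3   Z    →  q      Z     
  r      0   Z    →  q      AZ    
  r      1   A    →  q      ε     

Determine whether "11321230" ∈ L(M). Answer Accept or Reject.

Reject

No computation consumes all input and reaches a final state.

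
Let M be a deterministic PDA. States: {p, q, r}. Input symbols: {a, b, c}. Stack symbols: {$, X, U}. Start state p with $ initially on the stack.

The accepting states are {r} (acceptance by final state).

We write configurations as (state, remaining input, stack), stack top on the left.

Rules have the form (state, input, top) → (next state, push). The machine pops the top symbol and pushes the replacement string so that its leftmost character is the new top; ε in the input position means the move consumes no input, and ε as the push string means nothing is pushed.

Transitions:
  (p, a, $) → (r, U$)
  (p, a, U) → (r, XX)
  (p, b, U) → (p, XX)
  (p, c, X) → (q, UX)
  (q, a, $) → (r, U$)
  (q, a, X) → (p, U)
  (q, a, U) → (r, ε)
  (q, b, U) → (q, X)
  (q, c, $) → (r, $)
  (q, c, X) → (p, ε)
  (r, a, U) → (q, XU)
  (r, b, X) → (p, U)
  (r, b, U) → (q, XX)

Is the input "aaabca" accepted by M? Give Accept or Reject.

(p, aaabca, $)
  read a, top $: go to r, push U$ → (r, aabca, U$)
  read a, top U: go to q, push XU → (q, abca, XU$)
  read a, top X: go to p, push U → (p, bca, UU$)
  read b, top U: go to p, push XX → (p, ca, XXU$)
  read c, top X: go to q, push UX → (q, a, UXXU$)
  read a, top U: go to r, push ε → (r, ε, XXU$)
All input consumed; state r ∈ F.

Accept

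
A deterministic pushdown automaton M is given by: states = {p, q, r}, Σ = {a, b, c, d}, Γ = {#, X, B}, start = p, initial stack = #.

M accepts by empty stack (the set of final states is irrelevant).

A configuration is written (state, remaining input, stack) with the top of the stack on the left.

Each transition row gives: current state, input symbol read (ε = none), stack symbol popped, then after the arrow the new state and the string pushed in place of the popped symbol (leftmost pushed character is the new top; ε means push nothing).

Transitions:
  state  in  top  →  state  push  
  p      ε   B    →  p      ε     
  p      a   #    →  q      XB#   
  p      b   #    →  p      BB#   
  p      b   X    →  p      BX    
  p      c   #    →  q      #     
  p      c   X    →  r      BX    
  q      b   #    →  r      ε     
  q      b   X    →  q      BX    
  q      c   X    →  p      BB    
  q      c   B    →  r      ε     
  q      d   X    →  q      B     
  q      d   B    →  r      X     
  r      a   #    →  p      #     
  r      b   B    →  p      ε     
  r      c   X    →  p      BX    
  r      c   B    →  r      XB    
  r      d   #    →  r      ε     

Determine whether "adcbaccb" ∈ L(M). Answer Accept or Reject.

Accept

(p, adcbaccb, #)
  read a, top #: go to q, push XB# → (q, dcbaccb, XB#)
  read d, top X: go to q, push B → (q, cbaccb, BB#)
  read c, top B: go to r, push ε → (r, baccb, B#)
  read b, top B: go to p, push ε → (p, accb, #)
  read a, top #: go to q, push XB# → (q, ccb, XB#)
  read c, top X: go to p, push BB → (p, cb, BBB#)
  ε-move, top B: go to p, push ε → (p, cb, BB#)
  ε-move, top B: go to p, push ε → (p, cb, B#)
  ε-move, top B: go to p, push ε → (p, cb, #)
  read c, top #: go to q, push # → (q, b, #)
  read b, top #: go to r, push ε → (r, ε, ε)
All input consumed and the stack is empty.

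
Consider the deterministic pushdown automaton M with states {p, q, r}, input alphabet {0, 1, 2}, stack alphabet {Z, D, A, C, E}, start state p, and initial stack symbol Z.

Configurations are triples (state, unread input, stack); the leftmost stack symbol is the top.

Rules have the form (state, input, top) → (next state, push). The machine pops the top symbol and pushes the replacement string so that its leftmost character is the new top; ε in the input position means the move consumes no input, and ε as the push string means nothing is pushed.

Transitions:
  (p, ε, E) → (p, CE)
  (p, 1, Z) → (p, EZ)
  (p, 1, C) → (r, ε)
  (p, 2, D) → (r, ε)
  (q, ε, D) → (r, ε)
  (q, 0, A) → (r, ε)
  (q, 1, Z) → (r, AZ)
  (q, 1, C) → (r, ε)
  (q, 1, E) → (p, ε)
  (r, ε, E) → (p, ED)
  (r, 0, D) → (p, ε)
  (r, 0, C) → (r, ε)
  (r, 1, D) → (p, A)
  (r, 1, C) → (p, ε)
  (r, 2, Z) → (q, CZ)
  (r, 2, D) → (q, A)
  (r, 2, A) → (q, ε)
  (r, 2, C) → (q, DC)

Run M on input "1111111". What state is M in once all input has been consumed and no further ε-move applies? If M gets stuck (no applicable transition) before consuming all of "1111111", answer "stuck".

p

(p, 1111111, Z) ⊢ (p, 111111, EZ) ⊢ (p, 111111, CEZ) ⊢ (r, 11111, EZ) ⊢ (p, 11111, EDZ) ⊢ (p, 11111, CEDZ) ⊢ (r, 1111, EDZ) ⊢ (p, 1111, EDDZ) ⊢ (p, 1111, CEDDZ) ⊢ (r, 111, EDDZ) ⊢ (p, 111, EDDDZ) ⊢ (p, 111, CEDDDZ) ⊢ (r, 11, EDDDZ) ⊢ (p, 11, EDDDDZ) ⊢ (p, 11, CEDDDDZ) ⊢ (r, 1, EDDDDZ) ⊢ (p, 1, EDDDDDZ) ⊢ (p, 1, CEDDDDDZ) ⊢ (r, ε, EDDDDDZ) ⊢ (p, ε, EDDDDDDZ) ⊢ (p, ε, CEDDDDDDZ)
All input consumed; M is in state p.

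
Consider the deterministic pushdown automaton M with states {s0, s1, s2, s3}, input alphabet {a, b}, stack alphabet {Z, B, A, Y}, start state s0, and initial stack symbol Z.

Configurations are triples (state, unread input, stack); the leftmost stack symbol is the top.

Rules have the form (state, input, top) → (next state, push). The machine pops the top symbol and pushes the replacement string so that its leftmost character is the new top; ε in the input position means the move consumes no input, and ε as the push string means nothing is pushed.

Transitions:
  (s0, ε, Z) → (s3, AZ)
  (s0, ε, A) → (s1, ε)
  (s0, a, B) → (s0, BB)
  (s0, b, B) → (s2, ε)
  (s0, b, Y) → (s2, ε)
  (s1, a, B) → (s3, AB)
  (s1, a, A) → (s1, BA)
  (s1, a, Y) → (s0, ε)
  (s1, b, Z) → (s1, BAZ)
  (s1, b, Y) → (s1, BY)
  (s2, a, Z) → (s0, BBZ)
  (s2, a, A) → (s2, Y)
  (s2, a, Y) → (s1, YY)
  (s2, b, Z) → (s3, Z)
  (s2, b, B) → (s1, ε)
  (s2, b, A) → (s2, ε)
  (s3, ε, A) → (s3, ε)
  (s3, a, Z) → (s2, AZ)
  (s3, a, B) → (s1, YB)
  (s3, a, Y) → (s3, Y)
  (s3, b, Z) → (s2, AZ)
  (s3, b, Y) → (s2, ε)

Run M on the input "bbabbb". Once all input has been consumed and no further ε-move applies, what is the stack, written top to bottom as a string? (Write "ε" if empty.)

(s0, bbabbb, Z) ⊢ (s3, bbabbb, AZ) ⊢ (s3, bbabbb, Z) ⊢ (s2, babbb, AZ) ⊢ (s2, abbb, Z) ⊢ (s0, bbb, BBZ) ⊢ (s2, bb, BZ) ⊢ (s1, b, Z) ⊢ (s1, ε, BAZ)
All input consumed in state s1 with stack BAZ.

BAZ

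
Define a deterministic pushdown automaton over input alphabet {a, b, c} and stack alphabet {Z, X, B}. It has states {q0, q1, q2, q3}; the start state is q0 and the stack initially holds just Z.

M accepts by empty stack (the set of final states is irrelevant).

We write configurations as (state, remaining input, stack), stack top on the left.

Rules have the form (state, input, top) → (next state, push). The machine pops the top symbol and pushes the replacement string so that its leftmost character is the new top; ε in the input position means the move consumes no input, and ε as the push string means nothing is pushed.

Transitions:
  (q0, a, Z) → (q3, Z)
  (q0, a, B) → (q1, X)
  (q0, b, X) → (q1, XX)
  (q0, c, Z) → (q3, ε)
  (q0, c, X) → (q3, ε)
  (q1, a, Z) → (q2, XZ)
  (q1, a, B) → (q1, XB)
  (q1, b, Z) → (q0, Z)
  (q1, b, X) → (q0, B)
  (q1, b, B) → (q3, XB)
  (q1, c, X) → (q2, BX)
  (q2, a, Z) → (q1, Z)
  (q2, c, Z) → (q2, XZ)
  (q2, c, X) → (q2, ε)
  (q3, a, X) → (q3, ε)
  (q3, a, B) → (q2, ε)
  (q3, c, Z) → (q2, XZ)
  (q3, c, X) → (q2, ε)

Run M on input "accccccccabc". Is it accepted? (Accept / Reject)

(q0, accccccccabc, Z)
  read a, top Z: go to q3, push Z → (q3, ccccccccabc, Z)
  read c, top Z: go to q2, push XZ → (q2, cccccccabc, XZ)
  read c, top X: go to q2, push ε → (q2, ccccccabc, Z)
  read c, top Z: go to q2, push XZ → (q2, cccccabc, XZ)
  read c, top X: go to q2, push ε → (q2, ccccabc, Z)
  read c, top Z: go to q2, push XZ → (q2, cccabc, XZ)
  read c, top X: go to q2, push ε → (q2, ccabc, Z)
  read c, top Z: go to q2, push XZ → (q2, cabc, XZ)
  read c, top X: go to q2, push ε → (q2, abc, Z)
  read a, top Z: go to q1, push Z → (q1, bc, Z)
  read b, top Z: go to q0, push Z → (q0, c, Z)
  read c, top Z: go to q3, push ε → (q3, ε, ε)
All input consumed and the stack is empty.

Accept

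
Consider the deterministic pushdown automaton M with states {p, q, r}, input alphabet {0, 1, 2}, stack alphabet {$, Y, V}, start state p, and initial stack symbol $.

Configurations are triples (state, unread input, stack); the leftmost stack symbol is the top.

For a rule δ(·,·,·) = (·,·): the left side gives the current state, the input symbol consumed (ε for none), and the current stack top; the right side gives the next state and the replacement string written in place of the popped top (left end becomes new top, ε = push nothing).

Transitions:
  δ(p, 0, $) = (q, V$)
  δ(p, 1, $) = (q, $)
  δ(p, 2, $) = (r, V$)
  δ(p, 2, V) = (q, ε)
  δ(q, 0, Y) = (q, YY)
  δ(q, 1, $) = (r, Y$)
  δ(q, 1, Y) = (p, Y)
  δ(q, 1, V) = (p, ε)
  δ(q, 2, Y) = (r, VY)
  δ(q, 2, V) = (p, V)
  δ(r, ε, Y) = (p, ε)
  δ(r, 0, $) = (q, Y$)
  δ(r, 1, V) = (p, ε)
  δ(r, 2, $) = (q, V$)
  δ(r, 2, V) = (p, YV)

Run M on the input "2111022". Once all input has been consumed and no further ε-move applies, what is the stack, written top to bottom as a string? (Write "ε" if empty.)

(p, 2111022, $)
  read 2, top $: go to r, push V$ → (r, 111022, V$)
  read 1, top V: go to p, push ε → (p, 11022, $)
  read 1, top $: go to q, push $ → (q, 1022, $)
  read 1, top $: go to r, push Y$ → (r, 022, Y$)
  ε-move, top Y: go to p, push ε → (p, 022, $)
  read 0, top $: go to q, push V$ → (q, 22, V$)
  read 2, top V: go to p, push V → (p, 2, V$)
  read 2, top V: go to q, push ε → (q, ε, $)
All input consumed in state q with stack $.

$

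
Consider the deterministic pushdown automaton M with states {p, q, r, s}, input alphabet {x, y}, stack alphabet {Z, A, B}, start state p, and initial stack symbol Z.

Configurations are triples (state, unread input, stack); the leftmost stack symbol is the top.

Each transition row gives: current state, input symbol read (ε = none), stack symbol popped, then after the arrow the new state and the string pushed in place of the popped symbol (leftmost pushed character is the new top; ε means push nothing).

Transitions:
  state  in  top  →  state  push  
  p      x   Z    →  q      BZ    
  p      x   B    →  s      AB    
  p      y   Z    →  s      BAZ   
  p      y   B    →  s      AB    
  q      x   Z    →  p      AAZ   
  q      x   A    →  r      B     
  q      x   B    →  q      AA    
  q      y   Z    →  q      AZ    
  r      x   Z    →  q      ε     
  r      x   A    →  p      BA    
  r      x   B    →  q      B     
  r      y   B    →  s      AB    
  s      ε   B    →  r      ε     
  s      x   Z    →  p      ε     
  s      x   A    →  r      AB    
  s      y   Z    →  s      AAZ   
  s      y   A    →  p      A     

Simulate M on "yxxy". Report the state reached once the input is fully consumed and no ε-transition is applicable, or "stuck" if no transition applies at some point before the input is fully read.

p

(p, yxxy, Z) ⊢ (s, xxy, BAZ) ⊢ (r, xxy, AZ) ⊢ (p, xy, BAZ) ⊢ (s, y, ABAZ) ⊢ (p, ε, ABAZ)
All input consumed; M is in state p.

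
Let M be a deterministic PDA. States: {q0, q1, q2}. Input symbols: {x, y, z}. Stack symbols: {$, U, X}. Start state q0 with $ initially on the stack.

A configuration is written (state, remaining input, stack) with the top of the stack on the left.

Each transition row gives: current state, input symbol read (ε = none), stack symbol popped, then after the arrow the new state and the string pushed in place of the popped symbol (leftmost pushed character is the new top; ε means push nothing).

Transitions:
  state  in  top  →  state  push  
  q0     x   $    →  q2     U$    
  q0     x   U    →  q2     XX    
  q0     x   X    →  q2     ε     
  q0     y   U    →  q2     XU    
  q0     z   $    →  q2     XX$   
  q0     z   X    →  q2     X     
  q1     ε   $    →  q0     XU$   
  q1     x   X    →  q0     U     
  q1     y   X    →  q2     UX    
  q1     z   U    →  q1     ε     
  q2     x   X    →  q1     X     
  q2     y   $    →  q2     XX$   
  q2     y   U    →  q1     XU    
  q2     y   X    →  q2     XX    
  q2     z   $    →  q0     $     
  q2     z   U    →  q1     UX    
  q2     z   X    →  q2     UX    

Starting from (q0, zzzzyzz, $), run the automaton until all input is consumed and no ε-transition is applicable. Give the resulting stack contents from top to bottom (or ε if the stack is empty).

XXXX$

(q0, zzzzyzz, $)
  read z, top $: go to q2, push XX$ → (q2, zzzyzz, XX$)
  read z, top X: go to q2, push UX → (q2, zzyzz, UXX$)
  read z, top U: go to q1, push UX → (q1, zyzz, UXXX$)
  read z, top U: go to q1, push ε → (q1, yzz, XXX$)
  read y, top X: go to q2, push UX → (q2, zz, UXXX$)
  read z, top U: go to q1, push UX → (q1, z, UXXXX$)
  read z, top U: go to q1, push ε → (q1, ε, XXXX$)
All input consumed in state q1 with stack XXXX$.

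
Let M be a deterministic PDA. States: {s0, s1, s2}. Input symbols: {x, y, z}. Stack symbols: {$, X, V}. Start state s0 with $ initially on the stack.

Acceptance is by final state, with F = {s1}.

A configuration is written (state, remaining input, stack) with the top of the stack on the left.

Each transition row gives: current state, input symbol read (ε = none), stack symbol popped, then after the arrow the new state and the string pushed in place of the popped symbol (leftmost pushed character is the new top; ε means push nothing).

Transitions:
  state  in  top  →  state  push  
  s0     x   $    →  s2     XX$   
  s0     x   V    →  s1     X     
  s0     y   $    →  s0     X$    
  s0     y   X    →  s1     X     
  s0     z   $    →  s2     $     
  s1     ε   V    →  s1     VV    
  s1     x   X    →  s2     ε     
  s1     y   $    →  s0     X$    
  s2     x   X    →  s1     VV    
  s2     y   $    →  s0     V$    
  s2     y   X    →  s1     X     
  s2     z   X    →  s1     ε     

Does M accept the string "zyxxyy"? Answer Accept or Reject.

Reject

(s0, zyxxyy, $)
  read z, top $: go to s2, push $ → (s2, yxxyy, $)
  read y, top $: go to s0, push V$ → (s0, xxyy, V$)
  read x, top V: go to s1, push X → (s1, xyy, X$)
  read x, top X: go to s2, push ε → (s2, yy, $)
  read y, top $: go to s0, push V$ → (s0, y, V$)
No transition applies at (s0, y, V$); input not fully consumed.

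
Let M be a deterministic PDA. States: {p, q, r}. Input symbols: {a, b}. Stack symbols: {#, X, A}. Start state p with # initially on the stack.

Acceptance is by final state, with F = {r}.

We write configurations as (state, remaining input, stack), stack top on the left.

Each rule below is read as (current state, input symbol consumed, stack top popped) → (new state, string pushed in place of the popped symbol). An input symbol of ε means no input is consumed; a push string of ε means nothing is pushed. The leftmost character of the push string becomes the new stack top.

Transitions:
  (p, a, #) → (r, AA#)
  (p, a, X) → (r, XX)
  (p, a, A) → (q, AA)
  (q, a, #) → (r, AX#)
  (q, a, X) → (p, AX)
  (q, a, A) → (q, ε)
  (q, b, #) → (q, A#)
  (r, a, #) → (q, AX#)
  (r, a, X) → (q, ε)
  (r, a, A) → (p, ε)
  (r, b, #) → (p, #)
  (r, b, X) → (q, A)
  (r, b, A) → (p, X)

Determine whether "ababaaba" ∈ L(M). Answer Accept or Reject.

(p, ababaaba, #)
  read a, top #: go to r, push AA# → (r, babaaba, AA#)
  read b, top A: go to p, push X → (p, abaaba, XA#)
  read a, top X: go to r, push XX → (r, baaba, XXA#)
  read b, top X: go to q, push A → (q, aaba, AXA#)
  read a, top A: go to q, push ε → (q, aba, XA#)
  read a, top X: go to p, push AX → (p, ba, AXA#)
No transition applies at (p, ba, AXA#); input not fully consumed.

Reject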